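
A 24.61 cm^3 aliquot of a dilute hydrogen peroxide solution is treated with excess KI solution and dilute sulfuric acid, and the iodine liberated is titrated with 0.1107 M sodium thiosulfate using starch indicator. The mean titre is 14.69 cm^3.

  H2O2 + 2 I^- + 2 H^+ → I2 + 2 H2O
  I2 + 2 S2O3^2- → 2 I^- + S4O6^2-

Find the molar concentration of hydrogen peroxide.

n(S2O3^2-) = 0.01469 × 0.1107 = 1.626 × 10^-3 mol
n(I2) = n(S2O3^2-)/2 = 8.131 × 10^-4 mol
n(H2O2) in the aliquot = 8.131 × 10^-4 mol (1:1 ratio)
[H2O2] = 8.131 × 10^-4 / 0.02461 = 0.03304 mol/L

0.03304 M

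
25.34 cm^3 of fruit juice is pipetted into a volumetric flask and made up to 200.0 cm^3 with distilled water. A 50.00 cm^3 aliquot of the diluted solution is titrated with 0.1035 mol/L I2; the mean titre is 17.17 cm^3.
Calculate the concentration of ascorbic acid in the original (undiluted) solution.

0.2805 mol/L

C6H8O6 + I2 → C6H6O6 + 2 HI
n(I2) = 0.01717 × 0.1035 = 1.777 × 10^-3 mol
n(C6H8O6) in the aliquot = 1.777 × 10^-3 mol (1:1 ratio)
[C6H8O6]_dilute = 1.777 × 10^-3 / 0.05000 = 0.03554 mol/L
Dilution factor = 200.0 / 25.34 = 7.893
[C6H8O6]_stock = 0.03554 × 7.893 = 0.2805 mol/L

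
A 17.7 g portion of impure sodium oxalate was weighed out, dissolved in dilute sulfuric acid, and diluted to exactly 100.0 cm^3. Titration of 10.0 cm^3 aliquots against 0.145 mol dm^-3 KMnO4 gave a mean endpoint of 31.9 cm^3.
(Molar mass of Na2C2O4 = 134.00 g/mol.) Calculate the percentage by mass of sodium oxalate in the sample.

87.5 %

2 MnO4^- + 5 C2O4^2- + 16 H^+ → 2 Mn^2+ + 10 CO2 + 8 H2O
n(KMnO4) per titration = 0.0319 × 0.145 = 4.63 × 10^-3 mol
From the 5:2 ratio, n(Na2C2O4) in each aliquot = 5/2 × 4.63 × 10^-3 = 0.0116 mol
n(Na2C2O4) in the whole flask = 0.0116 × 100.0/10.0 = 0.116 mol
mass of Na2C2O4 = 0.116 × 134.00 = 15.5 g
% Na2C2O4 = 15.5 / 17.7 × 100 = 87.5 %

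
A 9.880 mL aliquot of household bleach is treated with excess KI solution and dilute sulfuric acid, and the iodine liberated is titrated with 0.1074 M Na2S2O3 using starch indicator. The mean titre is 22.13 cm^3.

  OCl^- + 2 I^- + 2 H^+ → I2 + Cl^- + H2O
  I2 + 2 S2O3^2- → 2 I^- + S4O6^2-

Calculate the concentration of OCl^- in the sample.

0.1203 M

n(S2O3^2-) = 0.02213 × 0.1074 = 2.377 × 10^-3 mol
n(I2) = n(S2O3^2-)/2 = 1.188 × 10^-3 mol
n(OCl^-) in the aliquot = 1.188 × 10^-3 mol (1:1 ratio)
[OCl^-] = 1.188 × 10^-3 / 0.009880 = 0.1203 mol/L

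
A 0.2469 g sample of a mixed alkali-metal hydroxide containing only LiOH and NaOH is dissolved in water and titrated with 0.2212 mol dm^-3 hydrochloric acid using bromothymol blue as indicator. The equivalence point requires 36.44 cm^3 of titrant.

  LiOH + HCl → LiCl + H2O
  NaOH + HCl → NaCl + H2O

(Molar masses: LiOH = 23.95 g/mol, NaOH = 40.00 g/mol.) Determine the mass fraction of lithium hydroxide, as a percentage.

45.64 %

n(HCl) = 0.03644 × 0.2212 = 8.061 × 10^-3 mol
Let x = n(LiOH), y = n(NaOH).
Titrant: 1x + 1y = 8.061 × 10^-3;  mass: 23.95x + 40.00y = 0.2469
Solving, x = 4.705 × 10^-3 mol, y = 3.355 × 10^-3 mol
mass of LiOH = 4.705 × 10^-3 × 23.95 = 0.1127 g
% LiOH = 0.1127 / 0.2469 × 100 = 45.64 %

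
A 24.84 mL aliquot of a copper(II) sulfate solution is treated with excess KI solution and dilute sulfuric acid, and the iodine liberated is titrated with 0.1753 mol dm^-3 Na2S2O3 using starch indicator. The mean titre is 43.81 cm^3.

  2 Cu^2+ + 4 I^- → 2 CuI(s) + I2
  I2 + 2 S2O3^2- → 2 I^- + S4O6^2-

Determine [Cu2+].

n(S2O3^2-) = 0.04381 × 0.1753 = 7.680 × 10^-3 mol
n(I2) = n(S2O3^2-)/2 = 3.840 × 10^-3 mol
From the 2:1 ratio, n(Cu2+) in the aliquot = 2/1 × 3.840 × 10^-3 = 7.680 × 10^-3 mol
[Cu2+] = 7.680 × 10^-3 / 0.02484 = 0.3092 mol/L

0.3092 mol/L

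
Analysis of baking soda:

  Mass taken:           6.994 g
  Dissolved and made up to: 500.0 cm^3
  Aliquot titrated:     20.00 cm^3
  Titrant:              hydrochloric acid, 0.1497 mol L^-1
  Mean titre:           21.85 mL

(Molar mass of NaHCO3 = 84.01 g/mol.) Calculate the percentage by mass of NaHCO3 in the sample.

98.22 %

NaHCO3 + HCl → NaCl + H2O + CO2
n(HCl) per titration = 0.02185 × 0.1497 = 3.271 × 10^-3 mol
n(NaHCO3) in each aliquot = 3.271 × 10^-3 mol (1:1 ratio)
n(NaHCO3) in the whole flask = 3.271 × 10^-3 × 500.0/20.00 = 0.08177 mol
mass of NaHCO3 = 0.08177 × 84.01 = 6.870 g
% NaHCO3 = 6.870 / 6.994 × 100 = 98.22 %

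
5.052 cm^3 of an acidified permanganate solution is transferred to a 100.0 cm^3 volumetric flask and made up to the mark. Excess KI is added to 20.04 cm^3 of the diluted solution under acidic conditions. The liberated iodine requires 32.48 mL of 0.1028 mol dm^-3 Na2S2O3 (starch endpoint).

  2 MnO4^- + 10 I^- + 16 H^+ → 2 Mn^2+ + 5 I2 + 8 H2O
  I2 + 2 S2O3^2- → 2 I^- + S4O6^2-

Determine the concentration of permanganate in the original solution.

0.6596 mol/L

n(S2O3^2-) = 0.03248 × 0.1028 = 3.339 × 10^-3 mol
n(I2) = n(S2O3^2-)/2 = 1.669 × 10^-3 mol
From the 2:5 ratio, n(MnO4^-) in the aliquot = 2/5 × 1.669 × 10^-3 = 6.678 × 10^-4 mol
[MnO4^-]_dilute = 6.678 × 10^-4 / 0.02004 = 0.03332 mol/L
[MnO4^-]_original = 0.03332 × 100.0/5.052 = 0.6596 mol/L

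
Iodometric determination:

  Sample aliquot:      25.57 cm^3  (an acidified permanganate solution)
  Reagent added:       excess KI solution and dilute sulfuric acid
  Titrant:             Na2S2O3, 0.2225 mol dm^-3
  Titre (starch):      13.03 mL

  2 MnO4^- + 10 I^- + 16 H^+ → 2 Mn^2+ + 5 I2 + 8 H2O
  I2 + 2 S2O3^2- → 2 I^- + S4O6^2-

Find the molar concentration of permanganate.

n(S2O3^2-) = 0.01303 × 0.2225 = 2.899 × 10^-3 mol
n(I2) = n(S2O3^2-)/2 = 1.450 × 10^-3 mol
From the 2:5 ratio, n(MnO4^-) in the aliquot = 2/5 × 1.450 × 10^-3 = 5.798 × 10^-4 mol
[MnO4^-] = 5.798 × 10^-4 / 0.02557 = 0.02268 mol/L

0.02268 mol/L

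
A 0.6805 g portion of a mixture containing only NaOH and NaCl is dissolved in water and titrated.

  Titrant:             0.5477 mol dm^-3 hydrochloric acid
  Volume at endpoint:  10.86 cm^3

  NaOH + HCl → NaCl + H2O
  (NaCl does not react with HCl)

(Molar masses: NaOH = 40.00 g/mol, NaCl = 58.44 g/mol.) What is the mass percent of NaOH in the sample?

n(HCl) = 0.01086 × 0.5477 = 5.948 × 10^-3 mol
Let x = n(NaOH), y = n(NaCl).
Titrant: 1x = 5.948 × 10^-3;  mass: 40.00x + 58.44y = 0.6805
Solving, x = 5.948 × 10^-3 mol, y = 7.573 × 10^-3 mol
mass of NaOH = 5.948 × 10^-3 × 40.00 = 0.2379 g
% NaOH = 0.2379 / 0.6805 × 100 = 34.96 %

34.96 %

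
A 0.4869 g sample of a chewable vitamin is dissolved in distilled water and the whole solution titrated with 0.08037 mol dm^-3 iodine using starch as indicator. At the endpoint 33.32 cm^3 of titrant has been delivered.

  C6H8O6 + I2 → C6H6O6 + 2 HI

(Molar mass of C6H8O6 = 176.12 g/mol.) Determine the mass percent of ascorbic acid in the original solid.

n(I2) = 0.03332 L × 0.08037 mol/L = 2.678 × 10^-3 mol
n(C6H8O6) = 2.678 × 10^-3 mol (1:1 ratio)
mass of C6H8O6 = 2.678 × 10^-3 × 176.12 g/mol = 0.4716 g
% C6H8O6 = 0.4716 / 0.4869 × 100 = 96.87 %

96.87 %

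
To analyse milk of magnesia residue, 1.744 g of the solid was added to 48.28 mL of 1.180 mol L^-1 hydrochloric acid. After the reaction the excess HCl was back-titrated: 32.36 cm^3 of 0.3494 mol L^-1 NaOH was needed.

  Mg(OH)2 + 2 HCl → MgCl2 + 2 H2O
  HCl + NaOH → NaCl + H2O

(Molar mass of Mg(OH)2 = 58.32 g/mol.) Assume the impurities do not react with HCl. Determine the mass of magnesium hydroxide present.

1.332 g

n(HCl) added = 0.04828 × 1.180 = 0.05697 mol
n(NaOH) used in back-titration = 0.03236 × 0.3494 = 0.01131 mol
n(HCl) left over = 0.01131 mol (1:1 ratio)
n(HCl) consumed by analyte = 0.05697 − 0.01131 = 0.04566 mol
From the 1:2 ratio, n(Mg(OH)2) = 1/2 × 0.04566 = 0.02283 mol
mass of Mg(OH)2 = 0.02283 × 58.32 = 1.332 g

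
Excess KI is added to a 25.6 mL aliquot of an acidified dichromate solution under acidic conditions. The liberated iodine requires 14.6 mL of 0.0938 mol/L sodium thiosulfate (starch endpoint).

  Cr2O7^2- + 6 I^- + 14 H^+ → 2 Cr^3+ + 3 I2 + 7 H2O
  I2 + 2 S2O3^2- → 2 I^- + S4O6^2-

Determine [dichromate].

0.00892 mol/L

n(S2O3^2-) = 0.0146 × 0.0938 = 1.37 × 10^-3 mol
n(I2) = n(S2O3^2-)/2 = 6.85 × 10^-4 mol
From the 1:3 ratio, n(Cr2O7^2-) in the aliquot = 1/3 × 6.85 × 10^-4 = 2.28 × 10^-4 mol
[Cr2O7^2-] = 2.28 × 10^-4 / 0.0256 = 0.00892 mol/L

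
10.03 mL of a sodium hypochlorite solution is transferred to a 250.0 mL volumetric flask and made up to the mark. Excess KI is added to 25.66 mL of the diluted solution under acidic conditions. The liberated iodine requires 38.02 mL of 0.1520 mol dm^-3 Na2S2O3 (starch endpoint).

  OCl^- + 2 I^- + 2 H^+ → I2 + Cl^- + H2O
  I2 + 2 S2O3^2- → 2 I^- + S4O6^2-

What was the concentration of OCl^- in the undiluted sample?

2.807 mol/L

n(S2O3^2-) = 0.03802 × 0.1520 = 5.779 × 10^-3 mol
n(I2) = n(S2O3^2-)/2 = 2.890 × 10^-3 mol
n(OCl^-) in the aliquot = 2.890 × 10^-3 mol (1:1 ratio)
[OCl^-]_dilute = 2.890 × 10^-3 / 0.02566 = 0.1126 mol/L
[OCl^-]_original = 0.1126 × 250.0/10.03 = 2.807 mol/L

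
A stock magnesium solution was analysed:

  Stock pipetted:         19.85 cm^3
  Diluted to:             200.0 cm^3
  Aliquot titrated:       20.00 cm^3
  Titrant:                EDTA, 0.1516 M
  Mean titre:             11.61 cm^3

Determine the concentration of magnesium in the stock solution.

Mg^2+ + EDTA^4- → [Mg(EDTA)]^2-
n(EDTA) = 0.01161 × 0.1516 = 1.760 × 10^-3 mol
n(Mg2+) in the aliquot = 1.760 × 10^-3 mol (1:1 ratio)
[Mg2+]_dilute = 1.760 × 10^-3 / 0.02000 = 0.08800 mol/L
Dilution factor = 200.0 / 19.85 = 10.08
[Mg2+]_stock = 0.08800 × 10.08 = 0.8867 mol/L

0.8867 M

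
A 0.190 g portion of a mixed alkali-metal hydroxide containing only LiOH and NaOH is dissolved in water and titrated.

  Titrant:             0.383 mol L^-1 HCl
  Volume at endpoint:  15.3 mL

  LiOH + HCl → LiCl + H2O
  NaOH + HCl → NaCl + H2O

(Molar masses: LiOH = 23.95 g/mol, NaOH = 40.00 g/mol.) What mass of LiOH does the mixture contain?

n(HCl) = 0.0153 × 0.383 = 5.86 × 10^-3 mol
Let x = n(LiOH), y = n(NaOH).
Titrant: 1x + 1y = 5.86 × 10^-3;  mass: 23.95x + 40.00y = 0.190
Solving, x = 2.77 × 10^-3 mol, y = 3.09 × 10^-3 mol
mass of LiOH = 2.77 × 10^-3 × 23.95 = 0.0662 g

0.0662 g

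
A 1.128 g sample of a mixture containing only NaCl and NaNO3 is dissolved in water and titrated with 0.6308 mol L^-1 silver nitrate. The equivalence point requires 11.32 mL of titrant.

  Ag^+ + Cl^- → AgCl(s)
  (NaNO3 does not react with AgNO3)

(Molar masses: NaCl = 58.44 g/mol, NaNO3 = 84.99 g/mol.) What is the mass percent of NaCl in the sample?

n(AgNO3) = 0.01132 × 0.6308 = 7.141 × 10^-3 mol
Let x = n(NaCl), y = n(NaNO3).
Titrant: 1x = 7.141 × 10^-3;  mass: 58.44x + 84.99y = 1.128
Solving, x = 7.141 × 10^-3 mol, y = 8.362 × 10^-3 mol
mass of NaCl = 7.141 × 10^-3 × 58.44 = 0.4173 g
% NaCl = 0.4173 / 1.128 × 100 = 36.99 %

36.99 %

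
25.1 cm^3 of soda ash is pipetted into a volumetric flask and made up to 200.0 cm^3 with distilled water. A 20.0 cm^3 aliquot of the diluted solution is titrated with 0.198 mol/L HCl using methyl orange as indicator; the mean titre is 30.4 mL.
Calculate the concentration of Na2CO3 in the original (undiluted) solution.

Na2CO3 + 2 HCl → 2 NaCl + H2O + CO2
n(HCl) = 0.0304 × 0.198 = 6.02 × 10^-3 mol
From the 1:2 ratio, n(Na2CO3) in the aliquot = 1/2 × 6.02 × 10^-3 = 3.01 × 10^-3 mol
[Na2CO3]_dilute = 3.01 × 10^-3 / 0.0200 = 0.150 mol/L
Dilution factor = 200.0 / 25.1 = 7.968
[Na2CO3]_stock = 0.150 × 7.968 = 1.20 mol/L

1.20 mol/L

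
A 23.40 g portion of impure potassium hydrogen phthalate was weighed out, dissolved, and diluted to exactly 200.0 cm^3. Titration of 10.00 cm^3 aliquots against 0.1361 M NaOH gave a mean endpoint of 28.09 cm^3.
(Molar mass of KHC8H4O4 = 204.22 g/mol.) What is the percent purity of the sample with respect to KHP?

66.73 %

KHC8H4O4 + NaOH → KNaC8H4O4 + H2O
n(NaOH) per titration = 0.02809 × 0.1361 = 3.823 × 10^-3 mol
n(KHC8H4O4) in each aliquot = 3.823 × 10^-3 mol (1:1 ratio)
n(KHC8H4O4) in the whole flask = 3.823 × 10^-3 × 200.0/10.00 = 0.07646 mol
mass of KHC8H4O4 = 0.07646 × 204.22 = 15.61 g
% KHC8H4O4 = 15.61 / 23.40 × 100 = 66.73 %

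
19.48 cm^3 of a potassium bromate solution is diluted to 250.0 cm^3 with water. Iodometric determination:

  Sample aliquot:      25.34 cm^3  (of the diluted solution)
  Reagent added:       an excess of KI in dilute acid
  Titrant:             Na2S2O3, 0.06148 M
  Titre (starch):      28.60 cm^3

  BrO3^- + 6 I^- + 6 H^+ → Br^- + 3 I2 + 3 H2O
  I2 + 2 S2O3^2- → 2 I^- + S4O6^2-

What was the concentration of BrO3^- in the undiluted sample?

0.1484 M

n(S2O3^2-) = 0.02860 × 0.06148 = 1.758 × 10^-3 mol
n(I2) = n(S2O3^2-)/2 = 8.792 × 10^-4 mol
From the 1:3 ratio, n(BrO3^-) in the aliquot = 1/3 × 8.792 × 10^-4 = 2.931 × 10^-4 mol
[BrO3^-]_dilute = 2.931 × 10^-4 / 0.02534 = 0.01156 mol/L
[BrO3^-]_original = 0.01156 × 250.0/19.48 = 0.1484 mol/L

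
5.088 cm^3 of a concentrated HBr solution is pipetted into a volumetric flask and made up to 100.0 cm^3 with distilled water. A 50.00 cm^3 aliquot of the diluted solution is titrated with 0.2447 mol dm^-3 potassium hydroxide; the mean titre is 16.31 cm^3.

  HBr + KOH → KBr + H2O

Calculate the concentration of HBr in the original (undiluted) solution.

1.569 mol/L

n(KOH) = 0.01631 × 0.2447 = 3.991 × 10^-3 mol
n(HBr) in the aliquot = 3.991 × 10^-3 mol (1:1 ratio)
[HBr]_dilute = 3.991 × 10^-3 / 0.05000 = 0.07982 mol/L
Dilution factor = 100.0 / 5.088 = 19.65
[HBr]_stock = 0.07982 × 19.65 = 1.569 mol/L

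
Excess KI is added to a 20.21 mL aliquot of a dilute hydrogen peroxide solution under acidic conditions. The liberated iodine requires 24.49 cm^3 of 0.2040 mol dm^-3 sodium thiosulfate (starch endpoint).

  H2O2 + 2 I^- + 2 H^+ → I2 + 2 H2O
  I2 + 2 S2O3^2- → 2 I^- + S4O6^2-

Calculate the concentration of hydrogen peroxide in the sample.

n(S2O3^2-) = 0.02449 × 0.2040 = 4.996 × 10^-3 mol
n(I2) = n(S2O3^2-)/2 = 2.498 × 10^-3 mol
n(H2O2) in the aliquot = 2.498 × 10^-3 mol (1:1 ratio)
[H2O2] = 2.498 × 10^-3 / 0.02021 = 0.1236 mol/L

0.1236 mol/L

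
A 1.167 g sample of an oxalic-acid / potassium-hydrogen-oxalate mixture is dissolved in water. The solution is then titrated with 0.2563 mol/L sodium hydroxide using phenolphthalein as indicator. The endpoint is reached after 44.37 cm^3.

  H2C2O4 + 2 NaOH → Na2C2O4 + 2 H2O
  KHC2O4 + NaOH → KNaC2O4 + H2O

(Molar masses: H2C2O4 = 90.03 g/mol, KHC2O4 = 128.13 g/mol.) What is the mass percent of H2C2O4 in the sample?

n(NaOH) = 0.04437 × 0.2563 = 0.01137 mol
Let x = n(H2C2O4), y = n(KHC2O4).
Titrant: 2x + 1y = 0.01137;  mass: 90.03x + 128.13y = 1.167
Solving, x = 1.745 × 10^-3 mol, y = 7.882 × 10^-3 mol
mass of H2C2O4 = 1.745 × 10^-3 × 90.03 = 0.1571 g
% H2C2O4 = 0.1571 / 1.167 × 100 = 13.46 %

13.46 %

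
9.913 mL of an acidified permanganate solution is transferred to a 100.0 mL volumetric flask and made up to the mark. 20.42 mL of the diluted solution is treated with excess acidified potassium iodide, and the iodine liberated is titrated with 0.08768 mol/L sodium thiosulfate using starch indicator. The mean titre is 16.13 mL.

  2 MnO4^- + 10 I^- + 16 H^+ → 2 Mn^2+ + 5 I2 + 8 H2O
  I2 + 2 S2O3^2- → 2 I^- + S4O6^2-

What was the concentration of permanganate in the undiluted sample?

n(S2O3^2-) = 0.01613 × 0.08768 = 1.414 × 10^-3 mol
n(I2) = n(S2O3^2-)/2 = 7.071 × 10^-4 mol
From the 2:5 ratio, n(MnO4^-) in the aliquot = 2/5 × 7.071 × 10^-4 = 2.829 × 10^-4 mol
[MnO4^-]_dilute = 2.829 × 10^-4 / 0.02042 = 0.01385 mol/L
[MnO4^-]_original = 0.01385 × 100.0/9.913 = 0.1397 mol/L

0.1397 mol/L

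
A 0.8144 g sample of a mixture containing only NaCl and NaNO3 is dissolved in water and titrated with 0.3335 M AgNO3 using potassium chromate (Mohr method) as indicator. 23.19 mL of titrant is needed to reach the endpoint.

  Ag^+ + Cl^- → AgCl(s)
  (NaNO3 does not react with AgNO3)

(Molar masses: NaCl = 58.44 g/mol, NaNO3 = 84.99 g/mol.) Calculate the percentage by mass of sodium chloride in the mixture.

55.50 %

n(AgNO3) = 0.02319 × 0.3335 = 7.734 × 10^-3 mol
Let x = n(NaCl), y = n(NaNO3).
Titrant: 1x = 7.734 × 10^-3;  mass: 58.44x + 84.99y = 0.8144
Solving, x = 7.734 × 10^-3 mol, y = 4.264 × 10^-3 mol
mass of NaCl = 7.734 × 10^-3 × 58.44 = 0.4520 g
% NaCl = 0.4520 / 0.8144 × 100 = 55.50 %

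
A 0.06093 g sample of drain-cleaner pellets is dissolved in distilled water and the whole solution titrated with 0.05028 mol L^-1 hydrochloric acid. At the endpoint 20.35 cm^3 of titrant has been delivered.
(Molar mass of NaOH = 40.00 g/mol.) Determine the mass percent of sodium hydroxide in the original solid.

NaOH + HCl → NaCl + H2O
n(HCl) = 0.02035 L × 0.05028 mol/L = 1.023 × 10^-3 mol
n(NaOH) = 1.023 × 10^-3 mol (1:1 ratio)
mass of NaOH = 1.023 × 10^-3 × 40.00 g/mol = 0.04093 g
% NaOH = 0.04093 / 0.06093 × 100 = 67.17 %

67.17 %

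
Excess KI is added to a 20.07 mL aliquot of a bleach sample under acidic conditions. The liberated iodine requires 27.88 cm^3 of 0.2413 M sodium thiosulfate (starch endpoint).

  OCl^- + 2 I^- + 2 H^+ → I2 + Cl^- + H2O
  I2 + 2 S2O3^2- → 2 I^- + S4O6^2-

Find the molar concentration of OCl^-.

0.1676 M

n(S2O3^2-) = 0.02788 × 0.2413 = 6.727 × 10^-3 mol
n(I2) = n(S2O3^2-)/2 = 3.364 × 10^-3 mol
n(OCl^-) in the aliquot = 3.364 × 10^-3 mol (1:1 ratio)
[OCl^-] = 3.364 × 10^-3 / 0.02007 = 0.1676 mol/L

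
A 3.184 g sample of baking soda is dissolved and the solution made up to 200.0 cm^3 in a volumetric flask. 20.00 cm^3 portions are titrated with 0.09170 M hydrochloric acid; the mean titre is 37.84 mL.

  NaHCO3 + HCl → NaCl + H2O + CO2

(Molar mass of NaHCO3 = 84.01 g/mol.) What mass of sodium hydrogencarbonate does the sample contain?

n(HCl) per titration = 0.03784 × 0.09170 = 3.470 × 10^-3 mol
n(NaHCO3) in each aliquot = 3.470 × 10^-3 mol (1:1 ratio)
n(NaHCO3) in the whole flask = 3.470 × 10^-3 × 200.0/20.00 = 0.03470 mol
mass of NaHCO3 = 0.03470 × 84.01 = 2.915 g

2.915 g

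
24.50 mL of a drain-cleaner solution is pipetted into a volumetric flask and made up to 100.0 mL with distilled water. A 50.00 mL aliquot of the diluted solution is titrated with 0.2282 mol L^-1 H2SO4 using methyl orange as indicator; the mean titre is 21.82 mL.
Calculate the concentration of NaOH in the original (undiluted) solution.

2 NaOH + H2SO4 → Na2SO4 + 2 H2O
n(H2SO4) = 0.02182 × 0.2282 = 4.979 × 10^-3 mol
From the 2:1 ratio, n(NaOH) in the aliquot = 2/1 × 4.979 × 10^-3 = 9.959 × 10^-3 mol
[NaOH]_dilute = 9.959 × 10^-3 / 0.05000 = 0.1992 mol/L
Dilution factor = 100.0 / 24.50 = 4.082
[NaOH]_stock = 0.1992 × 4.082 = 0.8130 mol/L

0.8130 mol/L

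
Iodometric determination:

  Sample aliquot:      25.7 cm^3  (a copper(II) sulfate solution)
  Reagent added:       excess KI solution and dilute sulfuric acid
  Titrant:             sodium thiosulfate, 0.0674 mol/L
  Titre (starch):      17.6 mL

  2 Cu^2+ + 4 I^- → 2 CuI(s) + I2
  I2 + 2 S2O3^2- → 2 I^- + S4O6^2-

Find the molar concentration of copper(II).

0.0462 mol/L

n(S2O3^2-) = 0.0176 × 0.0674 = 1.19 × 10^-3 mol
n(I2) = n(S2O3^2-)/2 = 5.93 × 10^-4 mol
From the 2:1 ratio, n(Cu2+) in the aliquot = 2/1 × 5.93 × 10^-4 = 1.19 × 10^-3 mol
[Cu2+] = 1.19 × 10^-3 / 0.0257 = 0.0462 mol/L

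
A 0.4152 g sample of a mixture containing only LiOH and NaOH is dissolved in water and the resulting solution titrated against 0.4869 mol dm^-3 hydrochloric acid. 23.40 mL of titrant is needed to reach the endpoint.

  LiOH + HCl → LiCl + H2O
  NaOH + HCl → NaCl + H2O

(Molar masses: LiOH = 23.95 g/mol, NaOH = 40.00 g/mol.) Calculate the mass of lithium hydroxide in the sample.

0.06049 g

n(HCl) = 0.02340 × 0.4869 = 0.01139 mol
Let x = n(LiOH), y = n(NaOH).
Titrant: 1x + 1y = 0.01139;  mass: 23.95x + 40.00y = 0.4152
Solving, x = 2.526 × 10^-3 mol, y = 8.868 × 10^-3 mol
mass of LiOH = 2.526 × 10^-3 × 23.95 = 0.06049 g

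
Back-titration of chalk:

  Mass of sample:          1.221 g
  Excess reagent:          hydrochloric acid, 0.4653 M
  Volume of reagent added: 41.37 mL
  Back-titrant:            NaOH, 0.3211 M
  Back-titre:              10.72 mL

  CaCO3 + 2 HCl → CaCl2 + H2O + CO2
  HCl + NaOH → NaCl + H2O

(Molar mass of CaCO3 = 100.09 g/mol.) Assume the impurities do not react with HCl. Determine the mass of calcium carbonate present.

0.7911 g

n(HCl) added = 0.04137 × 0.4653 = 0.01925 mol
n(NaOH) used in back-titration = 0.01072 × 0.3211 = 3.442 × 10^-3 mol
n(HCl) left over = 3.442 × 10^-3 mol (1:1 ratio)
n(HCl) consumed by analyte = 0.01925 − 3.442 × 10^-3 = 0.01581 mol
From the 1:2 ratio, n(CaCO3) = 1/2 × 0.01581 = 7.904 × 10^-3 mol
mass of CaCO3 = 7.904 × 10^-3 × 100.09 = 0.7911 g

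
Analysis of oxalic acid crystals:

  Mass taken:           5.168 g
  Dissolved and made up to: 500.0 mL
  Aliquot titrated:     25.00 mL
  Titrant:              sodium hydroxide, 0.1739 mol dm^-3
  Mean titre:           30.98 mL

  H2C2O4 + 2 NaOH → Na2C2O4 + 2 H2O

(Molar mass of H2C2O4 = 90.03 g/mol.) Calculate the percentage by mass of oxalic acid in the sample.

93.85 %

n(NaOH) per titration = 0.03098 × 0.1739 = 5.387 × 10^-3 mol
From the 1:2 ratio, n(H2C2O4) in each aliquot = 1/2 × 5.387 × 10^-3 = 2.694 × 10^-3 mol
n(H2C2O4) in the whole flask = 2.694 × 10^-3 × 500.0/25.00 = 0.05387 mol
mass of H2C2O4 = 0.05387 × 90.03 = 4.850 g
% H2C2O4 = 4.850 / 5.168 × 100 = 93.85 %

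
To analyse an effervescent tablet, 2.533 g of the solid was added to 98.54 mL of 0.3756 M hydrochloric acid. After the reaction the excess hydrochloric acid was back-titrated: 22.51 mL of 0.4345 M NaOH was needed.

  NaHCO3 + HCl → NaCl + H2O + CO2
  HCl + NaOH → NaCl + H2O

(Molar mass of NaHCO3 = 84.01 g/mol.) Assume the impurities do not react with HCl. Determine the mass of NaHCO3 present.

n(HCl) added = 0.09854 × 0.3756 = 0.03701 mol
n(NaOH) used in back-titration = 0.02251 × 0.4345 = 9.781 × 10^-3 mol
n(HCl) left over = 9.781 × 10^-3 mol (1:1 ratio)
n(HCl) consumed by analyte = 0.03701 − 9.781 × 10^-3 = 0.02723 mol
n(NaHCO3) = 0.02723 mol (1:1 ratio)
mass of NaHCO3 = 0.02723 × 84.01 = 2.288 g

2.288 g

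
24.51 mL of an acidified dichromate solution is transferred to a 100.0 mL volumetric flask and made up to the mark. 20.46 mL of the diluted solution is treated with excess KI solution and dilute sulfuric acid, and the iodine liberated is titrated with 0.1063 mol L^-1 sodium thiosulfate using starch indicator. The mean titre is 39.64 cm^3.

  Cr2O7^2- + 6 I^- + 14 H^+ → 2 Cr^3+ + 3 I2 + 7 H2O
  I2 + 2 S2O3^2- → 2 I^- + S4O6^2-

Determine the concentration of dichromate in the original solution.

n(S2O3^2-) = 0.03964 × 0.1063 = 4.214 × 10^-3 mol
n(I2) = n(S2O3^2-)/2 = 2.107 × 10^-3 mol
From the 1:3 ratio, n(Cr2O7^2-) in the aliquot = 1/3 × 2.107 × 10^-3 = 7.023 × 10^-4 mol
[Cr2O7^2-]_dilute = 7.023 × 10^-4 / 0.02046 = 0.03432 mol/L
[Cr2O7^2-]_original = 0.03432 × 100.0/24.51 = 0.1400 mol/L

0.1400 mol/L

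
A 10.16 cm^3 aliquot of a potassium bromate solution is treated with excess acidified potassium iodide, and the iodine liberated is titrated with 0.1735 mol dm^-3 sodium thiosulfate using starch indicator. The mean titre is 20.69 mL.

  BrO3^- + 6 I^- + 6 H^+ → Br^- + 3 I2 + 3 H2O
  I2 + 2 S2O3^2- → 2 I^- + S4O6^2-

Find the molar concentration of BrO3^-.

n(S2O3^2-) = 0.02069 × 0.1735 = 3.590 × 10^-3 mol
n(I2) = n(S2O3^2-)/2 = 1.795 × 10^-3 mol
From the 1:3 ratio, n(BrO3^-) in the aliquot = 1/3 × 1.795 × 10^-3 = 5.983 × 10^-4 mol
[BrO3^-] = 5.983 × 10^-4 / 0.01016 = 0.05889 mol/L

0.05889 mol/L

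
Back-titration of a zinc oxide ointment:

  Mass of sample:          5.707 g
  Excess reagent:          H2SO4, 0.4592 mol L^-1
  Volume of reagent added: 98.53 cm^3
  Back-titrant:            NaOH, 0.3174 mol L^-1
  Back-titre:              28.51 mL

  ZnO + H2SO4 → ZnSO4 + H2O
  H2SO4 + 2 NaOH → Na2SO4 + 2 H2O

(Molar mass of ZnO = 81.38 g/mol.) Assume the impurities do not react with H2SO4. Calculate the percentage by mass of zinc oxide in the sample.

n(H2SO4) added = 0.09853 × 0.4592 = 0.04524 mol
n(NaOH) used in back-titration = 0.02851 × 0.3174 = 9.049 × 10^-3 mol
From the 1:2 ratio, n(H2SO4) left over = 1/2 × 9.049 × 10^-3 = 4.525 × 10^-3 mol
n(H2SO4) consumed by analyte = 0.04524 − 4.525 × 10^-3 = 0.04072 mol
n(ZnO) = 0.04072 mol (1:1 ratio)
mass of ZnO = 0.04072 × 81.38 = 3.314 g
% ZnO = 3.314 / 5.707 × 100 = 58.07 %

58.07 %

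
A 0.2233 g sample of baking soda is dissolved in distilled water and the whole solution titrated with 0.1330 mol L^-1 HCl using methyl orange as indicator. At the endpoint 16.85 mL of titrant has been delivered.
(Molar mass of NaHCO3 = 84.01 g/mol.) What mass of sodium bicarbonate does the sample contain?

NaHCO3 + HCl → NaCl + H2O + CO2
n(HCl) = 0.01685 L × 0.1330 mol/L = 2.241 × 10^-3 mol
n(NaHCO3) = 2.241 × 10^-3 mol (1:1 ratio)
mass of NaHCO3 = 2.241 × 10^-3 × 84.01 g/mol = 0.1883 g

0.1883 g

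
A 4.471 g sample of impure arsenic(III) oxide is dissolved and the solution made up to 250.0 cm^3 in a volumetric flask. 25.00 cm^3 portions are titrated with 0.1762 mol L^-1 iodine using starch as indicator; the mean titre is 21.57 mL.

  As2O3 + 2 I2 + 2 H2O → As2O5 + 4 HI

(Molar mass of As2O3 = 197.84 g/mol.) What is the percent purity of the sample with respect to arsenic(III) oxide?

n(I2) per titration = 0.02157 × 0.1762 = 3.801 × 10^-3 mol
From the 1:2 ratio, n(As2O3) in each aliquot = 1/2 × 3.801 × 10^-3 = 1.900 × 10^-3 mol
n(As2O3) in the whole flask = 1.900 × 10^-3 × 250.0/25.00 = 0.01900 mol
mass of As2O3 = 0.01900 × 197.84 = 3.760 g
% As2O3 = 3.760 / 4.471 × 100 = 84.09 %

84.09 %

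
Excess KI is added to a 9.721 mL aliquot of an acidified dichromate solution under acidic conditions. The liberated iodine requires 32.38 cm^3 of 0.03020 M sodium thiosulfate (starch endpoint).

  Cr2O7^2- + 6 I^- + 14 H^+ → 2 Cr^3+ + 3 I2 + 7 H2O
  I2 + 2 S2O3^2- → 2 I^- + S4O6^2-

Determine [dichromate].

n(S2O3^2-) = 0.03238 × 0.03020 = 9.779 × 10^-4 mol
n(I2) = n(S2O3^2-)/2 = 4.889 × 10^-4 mol
From the 1:3 ratio, n(Cr2O7^2-) in the aliquot = 1/3 × 4.889 × 10^-4 = 1.630 × 10^-4 mol
[Cr2O7^2-] = 1.630 × 10^-4 / 0.009721 = 0.01677 mol/L

0.01677 M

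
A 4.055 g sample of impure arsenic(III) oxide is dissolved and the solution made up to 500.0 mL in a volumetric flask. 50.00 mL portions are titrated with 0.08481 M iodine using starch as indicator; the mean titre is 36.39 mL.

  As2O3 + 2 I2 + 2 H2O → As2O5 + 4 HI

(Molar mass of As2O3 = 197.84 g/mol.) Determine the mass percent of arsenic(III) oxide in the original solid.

75.29 %

n(I2) per titration = 0.03639 × 0.08481 = 3.086 × 10^-3 mol
From the 1:2 ratio, n(As2O3) in each aliquot = 1/2 × 3.086 × 10^-3 = 1.543 × 10^-3 mol
n(As2O3) in the whole flask = 1.543 × 10^-3 × 500.0/50.00 = 0.01543 mol
mass of As2O3 = 0.01543 × 197.84 = 3.053 g
% As2O3 = 3.053 / 4.055 × 100 = 75.29 %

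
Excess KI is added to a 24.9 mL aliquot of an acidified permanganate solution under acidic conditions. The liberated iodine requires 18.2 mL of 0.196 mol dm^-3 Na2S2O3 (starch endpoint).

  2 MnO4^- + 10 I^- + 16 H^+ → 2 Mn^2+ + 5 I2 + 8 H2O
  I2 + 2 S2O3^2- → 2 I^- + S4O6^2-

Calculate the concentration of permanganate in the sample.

0.0287 mol/L

n(S2O3^2-) = 0.0182 × 0.196 = 3.57 × 10^-3 mol
n(I2) = n(S2O3^2-)/2 = 1.78 × 10^-3 mol
From the 2:5 ratio, n(MnO4^-) in the aliquot = 2/5 × 1.78 × 10^-3 = 7.13 × 10^-4 mol
[MnO4^-] = 7.13 × 10^-4 / 0.0249 = 0.0287 mol/L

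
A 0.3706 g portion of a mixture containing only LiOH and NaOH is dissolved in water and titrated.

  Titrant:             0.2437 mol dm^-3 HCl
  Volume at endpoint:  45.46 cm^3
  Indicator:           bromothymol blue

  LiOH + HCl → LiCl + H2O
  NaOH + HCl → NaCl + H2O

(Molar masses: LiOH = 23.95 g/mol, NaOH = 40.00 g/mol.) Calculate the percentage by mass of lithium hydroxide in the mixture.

n(HCl) = 0.04546 × 0.2437 = 0.01108 mol
Let x = n(LiOH), y = n(NaOH).
Titrant: 1x + 1y = 0.01108;  mass: 23.95x + 40.00y = 0.3706
Solving, x = 4.520 × 10^-3 mol, y = 6.559 × 10^-3 mol
mass of LiOH = 4.520 × 10^-3 × 23.95 = 0.1083 g
% LiOH = 0.1083 / 0.3706 × 100 = 29.21 %

29.21 %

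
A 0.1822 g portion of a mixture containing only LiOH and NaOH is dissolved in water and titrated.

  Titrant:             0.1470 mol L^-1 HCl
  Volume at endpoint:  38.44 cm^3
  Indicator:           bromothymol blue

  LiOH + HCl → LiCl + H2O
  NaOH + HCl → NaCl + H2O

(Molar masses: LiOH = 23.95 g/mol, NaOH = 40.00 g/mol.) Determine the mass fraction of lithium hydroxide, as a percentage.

35.89 %

n(HCl) = 0.03844 × 0.1470 = 5.651 × 10^-3 mol
Let x = n(LiOH), y = n(NaOH).
Titrant: 1x + 1y = 5.651 × 10^-3;  mass: 23.95x + 40.00y = 0.1822
Solving, x = 2.731 × 10^-3 mol, y = 2.920 × 10^-3 mol
mass of LiOH = 2.731 × 10^-3 × 23.95 = 0.06540 g
% LiOH = 0.06540 / 0.1822 × 100 = 35.89 %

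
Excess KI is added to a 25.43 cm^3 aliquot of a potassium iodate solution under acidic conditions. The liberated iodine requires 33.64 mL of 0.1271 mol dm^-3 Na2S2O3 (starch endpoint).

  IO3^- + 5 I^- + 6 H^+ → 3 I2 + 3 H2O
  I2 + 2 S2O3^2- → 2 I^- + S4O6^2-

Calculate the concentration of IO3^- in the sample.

n(S2O3^2-) = 0.03364 × 0.1271 = 4.276 × 10^-3 mol
n(I2) = n(S2O3^2-)/2 = 2.138 × 10^-3 mol
From the 1:3 ratio, n(IO3^-) in the aliquot = 1/3 × 2.138 × 10^-3 = 7.126 × 10^-4 mol
[IO3^-] = 7.126 × 10^-4 / 0.02543 = 0.02802 mol/L

0.02802 mol/L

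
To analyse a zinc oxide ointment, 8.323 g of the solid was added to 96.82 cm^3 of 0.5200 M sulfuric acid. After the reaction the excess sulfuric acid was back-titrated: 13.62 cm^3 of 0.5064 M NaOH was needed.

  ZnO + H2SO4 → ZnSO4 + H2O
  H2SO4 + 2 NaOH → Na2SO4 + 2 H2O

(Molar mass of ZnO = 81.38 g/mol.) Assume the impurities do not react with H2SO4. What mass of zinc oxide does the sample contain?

3.817 g

n(H2SO4) added = 0.09682 × 0.5200 = 0.05035 mol
n(NaOH) used in back-titration = 0.01362 × 0.5064 = 6.897 × 10^-3 mol
From the 1:2 ratio, n(H2SO4) left over = 1/2 × 6.897 × 10^-3 = 3.449 × 10^-3 mol
n(H2SO4) consumed by analyte = 0.05035 − 3.449 × 10^-3 = 0.04690 mol
n(ZnO) = 0.04690 mol (1:1 ratio)
mass of ZnO = 0.04690 × 81.38 = 3.817 g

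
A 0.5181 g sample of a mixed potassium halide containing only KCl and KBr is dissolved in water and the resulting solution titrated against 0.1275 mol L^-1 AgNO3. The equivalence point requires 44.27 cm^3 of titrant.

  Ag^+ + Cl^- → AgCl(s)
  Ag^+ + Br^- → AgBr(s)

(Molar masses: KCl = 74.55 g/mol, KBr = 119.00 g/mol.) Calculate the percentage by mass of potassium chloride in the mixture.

49.72 %

n(AgNO3) = 0.04427 × 0.1275 = 5.644 × 10^-3 mol
Let x = n(KCl), y = n(KBr).
Titrant: 1x + 1y = 5.644 × 10^-3;  mass: 74.55x + 119.00y = 0.5181
Solving, x = 3.455 × 10^-3 mol, y = 2.189 × 10^-3 mol
mass of KCl = 3.455 × 10^-3 × 74.55 = 0.2576 g
% KCl = 0.2576 / 0.5181 × 100 = 49.72 %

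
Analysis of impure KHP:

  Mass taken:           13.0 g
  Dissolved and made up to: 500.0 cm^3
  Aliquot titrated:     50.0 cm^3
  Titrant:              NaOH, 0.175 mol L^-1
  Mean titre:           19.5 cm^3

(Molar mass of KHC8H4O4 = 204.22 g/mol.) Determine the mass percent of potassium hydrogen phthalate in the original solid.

KHC8H4O4 + NaOH → KNaC8H4O4 + H2O
n(NaOH) per titration = 0.0195 × 0.175 = 3.41 × 10^-3 mol
n(KHC8H4O4) in each aliquot = 3.41 × 10^-3 mol (1:1 ratio)
n(KHC8H4O4) in the whole flask = 3.41 × 10^-3 × 500.0/50.0 = 0.0341 mol
mass of KHC8H4O4 = 0.0341 × 204.22 = 6.97 g
% KHC8H4O4 = 6.97 / 13.0 × 100 = 53.6 %

53.6 %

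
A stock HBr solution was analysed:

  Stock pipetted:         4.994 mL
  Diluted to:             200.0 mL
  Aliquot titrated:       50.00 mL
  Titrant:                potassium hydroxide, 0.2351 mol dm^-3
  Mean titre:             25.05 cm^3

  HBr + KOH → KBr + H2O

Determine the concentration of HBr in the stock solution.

n(KOH) = 0.02505 × 0.2351 = 5.889 × 10^-3 mol
n(HBr) in the aliquot = 5.889 × 10^-3 mol (1:1 ratio)
[HBr]_dilute = 5.889 × 10^-3 / 0.05000 = 0.1178 mol/L
Dilution factor = 200.0 / 4.994 = 40.05
[HBr]_stock = 0.1178 × 40.05 = 4.717 mol/L

4.717 mol/L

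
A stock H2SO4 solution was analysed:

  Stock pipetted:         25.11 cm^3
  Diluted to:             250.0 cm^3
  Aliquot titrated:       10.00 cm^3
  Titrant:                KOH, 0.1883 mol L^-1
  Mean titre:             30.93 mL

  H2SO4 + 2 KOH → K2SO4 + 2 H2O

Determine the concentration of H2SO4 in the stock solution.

2.899 mol/L

n(KOH) = 0.03093 × 0.1883 = 5.824 × 10^-3 mol
From the 1:2 ratio, n(H2SO4) in the aliquot = 1/2 × 5.824 × 10^-3 = 2.912 × 10^-3 mol
[H2SO4]_dilute = 2.912 × 10^-3 / 0.01000 = 0.2912 mol/L
Dilution factor = 250.0 / 25.11 = 9.956
[H2SO4]_stock = 0.2912 × 9.956 = 2.899 mol/L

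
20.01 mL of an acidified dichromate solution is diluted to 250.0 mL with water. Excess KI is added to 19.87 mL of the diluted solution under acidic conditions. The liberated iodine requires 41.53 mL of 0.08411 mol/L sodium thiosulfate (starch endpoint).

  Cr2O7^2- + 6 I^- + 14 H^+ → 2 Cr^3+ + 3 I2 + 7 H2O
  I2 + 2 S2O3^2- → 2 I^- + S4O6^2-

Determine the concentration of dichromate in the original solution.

0.3661 mol/L

n(S2O3^2-) = 0.04153 × 0.08411 = 3.493 × 10^-3 mol
n(I2) = n(S2O3^2-)/2 = 1.747 × 10^-3 mol
From the 1:3 ratio, n(Cr2O7^2-) in the aliquot = 1/3 × 1.747 × 10^-3 = 5.822 × 10^-4 mol
[Cr2O7^2-]_dilute = 5.822 × 10^-4 / 0.01987 = 0.02930 mol/L
[Cr2O7^2-]_original = 0.02930 × 250.0/20.01 = 0.3661 mol/L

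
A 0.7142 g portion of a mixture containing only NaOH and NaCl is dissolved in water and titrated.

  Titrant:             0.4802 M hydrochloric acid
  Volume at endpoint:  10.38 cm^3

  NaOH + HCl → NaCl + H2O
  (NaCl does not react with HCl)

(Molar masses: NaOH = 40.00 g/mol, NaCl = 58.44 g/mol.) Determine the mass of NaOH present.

n(HCl) = 0.01038 × 0.4802 = 4.984 × 10^-3 mol
Let x = n(NaOH), y = n(NaCl).
Titrant: 1x = 4.984 × 10^-3;  mass: 40.00x + 58.44y = 0.7142
Solving, x = 4.984 × 10^-3 mol, y = 8.809 × 10^-3 mol
mass of NaOH = 4.984 × 10^-3 × 40.00 = 0.1994 g

0.1994 g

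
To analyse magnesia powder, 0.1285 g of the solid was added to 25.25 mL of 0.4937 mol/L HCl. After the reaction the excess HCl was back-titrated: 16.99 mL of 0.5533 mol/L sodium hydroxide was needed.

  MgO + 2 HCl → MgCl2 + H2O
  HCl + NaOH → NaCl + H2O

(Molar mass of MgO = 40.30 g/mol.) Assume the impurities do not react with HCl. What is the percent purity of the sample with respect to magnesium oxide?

n(HCl) added = 0.02525 × 0.4937 = 0.01247 mol
n(NaOH) used in back-titration = 0.01699 × 0.5533 = 9.401 × 10^-3 mol
n(HCl) left over = 9.401 × 10^-3 mol (1:1 ratio)
n(HCl) consumed by analyte = 0.01247 − 9.401 × 10^-3 = 3.065 × 10^-3 mol
From the 1:2 ratio, n(MgO) = 1/2 × 3.065 × 10^-3 = 1.533 × 10^-3 mol
mass of MgO = 1.533 × 10^-3 × 40.30 = 0.06177 g
% MgO = 0.06177 / 0.1285 × 100 = 48.07 %

48.07 %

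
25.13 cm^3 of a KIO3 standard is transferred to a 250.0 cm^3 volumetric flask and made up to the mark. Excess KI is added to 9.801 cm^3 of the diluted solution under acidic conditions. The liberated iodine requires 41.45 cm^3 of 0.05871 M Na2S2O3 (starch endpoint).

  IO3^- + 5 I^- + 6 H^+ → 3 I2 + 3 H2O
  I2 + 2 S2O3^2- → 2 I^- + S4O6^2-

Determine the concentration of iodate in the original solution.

n(S2O3^2-) = 0.04145 × 0.05871 = 2.434 × 10^-3 mol
n(I2) = n(S2O3^2-)/2 = 1.217 × 10^-3 mol
From the 1:3 ratio, n(IO3^-) in the aliquot = 1/3 × 1.217 × 10^-3 = 4.056 × 10^-4 mol
[IO3^-]_dilute = 4.056 × 10^-4 / 0.009801 = 0.04138 mol/L
[IO3^-]_original = 0.04138 × 250.0/25.13 = 0.4117 mol/L

0.4117 M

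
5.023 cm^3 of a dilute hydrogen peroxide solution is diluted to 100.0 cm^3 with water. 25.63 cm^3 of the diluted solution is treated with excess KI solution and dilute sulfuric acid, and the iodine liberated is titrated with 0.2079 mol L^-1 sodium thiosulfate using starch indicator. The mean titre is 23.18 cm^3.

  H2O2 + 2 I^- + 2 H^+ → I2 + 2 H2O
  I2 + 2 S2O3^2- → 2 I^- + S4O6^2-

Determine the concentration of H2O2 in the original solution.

1.872 mol/L

n(S2O3^2-) = 0.02318 × 0.2079 = 4.819 × 10^-3 mol
n(I2) = n(S2O3^2-)/2 = 2.410 × 10^-3 mol
n(H2O2) in the aliquot = 2.410 × 10^-3 mol (1:1 ratio)
[H2O2]_dilute = 2.410 × 10^-3 / 0.02563 = 0.09401 mol/L
[H2O2]_original = 0.09401 × 100.0/5.023 = 1.872 mol/L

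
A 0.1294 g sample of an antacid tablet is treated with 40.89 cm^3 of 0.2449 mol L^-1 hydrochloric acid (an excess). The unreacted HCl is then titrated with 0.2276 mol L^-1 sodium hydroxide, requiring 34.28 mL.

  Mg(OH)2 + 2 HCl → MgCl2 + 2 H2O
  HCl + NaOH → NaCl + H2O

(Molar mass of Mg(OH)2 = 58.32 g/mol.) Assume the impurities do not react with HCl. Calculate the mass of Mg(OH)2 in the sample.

n(HCl) added = 0.04089 × 0.2449 = 0.01001 mol
n(NaOH) used in back-titration = 0.03428 × 0.2276 = 7.802 × 10^-3 mol
n(HCl) left over = 7.802 × 10^-3 mol (1:1 ratio)
n(HCl) consumed by analyte = 0.01001 − 7.802 × 10^-3 = 2.212 × 10^-3 mol
From the 1:2 ratio, n(Mg(OH)2) = 1/2 × 2.212 × 10^-3 = 1.106 × 10^-3 mol
mass of Mg(OH)2 = 1.106 × 10^-3 × 58.32 = 0.06450 g

0.06450 g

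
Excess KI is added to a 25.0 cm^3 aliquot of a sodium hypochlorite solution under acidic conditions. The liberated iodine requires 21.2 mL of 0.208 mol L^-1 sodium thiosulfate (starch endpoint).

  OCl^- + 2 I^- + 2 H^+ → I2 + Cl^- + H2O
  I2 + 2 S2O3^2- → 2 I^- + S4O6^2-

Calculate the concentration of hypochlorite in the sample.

n(S2O3^2-) = 0.0212 × 0.208 = 4.41 × 10^-3 mol
n(I2) = n(S2O3^2-)/2 = 2.20 × 10^-3 mol
n(OCl^-) in the aliquot = 2.20 × 10^-3 mol (1:1 ratio)
[OCl^-] = 2.20 × 10^-3 / 0.0250 = 0.0882 mol/L

0.0882 mol/L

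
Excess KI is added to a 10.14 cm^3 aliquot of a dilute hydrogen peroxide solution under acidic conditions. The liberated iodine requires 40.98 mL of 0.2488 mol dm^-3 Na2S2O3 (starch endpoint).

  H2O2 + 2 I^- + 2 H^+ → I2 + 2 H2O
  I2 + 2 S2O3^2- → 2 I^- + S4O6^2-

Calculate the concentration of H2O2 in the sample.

n(S2O3^2-) = 0.04098 × 0.2488 = 0.01020 mol
n(I2) = n(S2O3^2-)/2 = 5.098 × 10^-3 mol
n(H2O2) in the aliquot = 5.098 × 10^-3 mol (1:1 ratio)
[H2O2] = 5.098 × 10^-3 / 0.01014 = 0.5028 mol/L

0.5028 mol/L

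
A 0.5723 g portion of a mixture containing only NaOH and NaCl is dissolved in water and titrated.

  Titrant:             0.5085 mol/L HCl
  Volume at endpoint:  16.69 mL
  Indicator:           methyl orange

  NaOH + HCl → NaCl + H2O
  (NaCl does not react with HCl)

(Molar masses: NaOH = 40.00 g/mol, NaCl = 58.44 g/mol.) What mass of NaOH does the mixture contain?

n(HCl) = 0.01669 × 0.5085 = 8.487 × 10^-3 mol
Let x = n(NaOH), y = n(NaCl).
Titrant: 1x = 8.487 × 10^-3;  mass: 40.00x + 58.44y = 0.5723
Solving, x = 8.487 × 10^-3 mol, y = 3.984 × 10^-3 mol
mass of NaOH = 8.487 × 10^-3 × 40.00 = 0.3395 g

0.3395 g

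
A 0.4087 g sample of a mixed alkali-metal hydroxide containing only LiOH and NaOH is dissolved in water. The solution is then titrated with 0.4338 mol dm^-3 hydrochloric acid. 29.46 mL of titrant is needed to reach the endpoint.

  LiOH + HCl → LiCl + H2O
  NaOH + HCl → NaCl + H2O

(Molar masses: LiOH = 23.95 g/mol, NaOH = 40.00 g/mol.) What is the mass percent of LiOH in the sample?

n(HCl) = 0.02946 × 0.4338 = 0.01278 mol
Let x = n(LiOH), y = n(NaOH).
Titrant: 1x + 1y = 0.01278;  mass: 23.95x + 40.00y = 0.4087
Solving, x = 6.386 × 10^-3 mol, y = 6.394 × 10^-3 mol
mass of LiOH = 6.386 × 10^-3 × 23.95 = 0.1529 g
% LiOH = 0.1529 / 0.4087 × 100 = 37.42 %

37.42 %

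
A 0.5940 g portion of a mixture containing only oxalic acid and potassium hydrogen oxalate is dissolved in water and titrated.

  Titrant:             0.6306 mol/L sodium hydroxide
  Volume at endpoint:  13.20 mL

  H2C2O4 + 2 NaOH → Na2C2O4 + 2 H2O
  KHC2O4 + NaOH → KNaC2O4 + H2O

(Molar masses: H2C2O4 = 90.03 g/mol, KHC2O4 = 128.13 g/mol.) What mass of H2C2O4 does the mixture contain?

0.2559 g

n(NaOH) = 0.01320 × 0.6306 = 8.324 × 10^-3 mol
Let x = n(H2C2O4), y = n(KHC2O4).
Titrant: 2x + 1y = 8.324 × 10^-3;  mass: 90.03x + 128.13y = 0.5940
Solving, x = 2.843 × 10^-3 mol, y = 2.638 × 10^-3 mol
mass of H2C2O4 = 2.843 × 10^-3 × 90.03 = 0.2559 g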